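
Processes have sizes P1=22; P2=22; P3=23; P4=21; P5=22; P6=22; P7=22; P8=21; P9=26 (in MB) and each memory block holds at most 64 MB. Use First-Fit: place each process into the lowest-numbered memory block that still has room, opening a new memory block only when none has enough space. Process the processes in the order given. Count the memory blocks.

5

memory block 1: place P1 (22 MB), 42 MB left
memory block 1: place P2 (22 MB), 20 MB left
memory block 2: place P3 (23 MB), 41 MB left
memory block 2: place P4 (21 MB), 20 MB left
memory block 3: place P5 (22 MB), 42 MB left
memory block 3: place P6 (22 MB), 20 MB left
memory block 4: place P7 (22 MB), 42 MB left
memory block 4: place P8 (21 MB), 21 MB left
memory block 5: place P9 (26 MB), 38 MB left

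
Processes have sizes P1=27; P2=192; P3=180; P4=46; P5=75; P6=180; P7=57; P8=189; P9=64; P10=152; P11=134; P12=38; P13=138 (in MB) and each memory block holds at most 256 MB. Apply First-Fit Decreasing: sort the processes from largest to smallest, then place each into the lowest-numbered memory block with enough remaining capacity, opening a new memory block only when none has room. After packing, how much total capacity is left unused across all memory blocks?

320

Sorted descending: 192, 189, 180, 180, 152, 138, 134, 75, 64, 57, 46, 38, 27.
192 MB → memory block 1 (remaining 64 MB)
189 MB → memory block 2 (remaining 67 MB)
180 MB → memory block 3 (remaining 76 MB)
180 MB → memory block 4 (remaining 76 MB)
152 MB → memory block 5 (remaining 104 MB)
138 MB → memory block 6 (remaining 118 MB)
134 MB → memory block 7 (remaining 122 MB)
75 MB → memory block 3 (remaining 1 MB)
64 MB → memory block 1 (remaining 0 MB)
57 MB → memory block 2 (remaining 10 MB)
46 MB → memory block 4 (remaining 30 MB)
38 MB → memory block 5 (remaining 66 MB)
27 MB → memory block 4 (remaining 3 MB)
7 memory blocks × 256 MB = 1792 MB; used 1472 MB; unused 320 MB.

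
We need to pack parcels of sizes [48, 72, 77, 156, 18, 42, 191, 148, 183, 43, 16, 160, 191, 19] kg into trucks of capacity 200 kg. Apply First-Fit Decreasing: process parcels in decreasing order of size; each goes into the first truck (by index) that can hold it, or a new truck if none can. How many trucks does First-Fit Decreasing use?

Sorted descending: 191, 191, 183, 160, 156, 148, 77, 72, 48, 43, 42, 19, 18, 16.
191 kg → truck 1 (remaining 9 kg)
191 kg → truck 2 (remaining 9 kg)
183 kg → truck 3 (remaining 17 kg)
160 kg → truck 4 (remaining 40 kg)
156 kg → truck 5 (remaining 44 kg)
148 kg → truck 6 (remaining 52 kg)
77 kg → truck 7 (remaining 123 kg)
72 kg → truck 7 (remaining 51 kg)
48 kg → truck 6 (remaining 4 kg)
43 kg → truck 5 (remaining 1 kg)
42 kg → truck 7 (remaining 9 kg)
19 kg → truck 4 (remaining 21 kg)
18 kg → truck 4 (remaining 3 kg)
16 kg → truck 3 (remaining 1 kg)
Final trucks: [191] [191] [183,16] [160,19,18] [156,43] [148,48] [77,72,42].

7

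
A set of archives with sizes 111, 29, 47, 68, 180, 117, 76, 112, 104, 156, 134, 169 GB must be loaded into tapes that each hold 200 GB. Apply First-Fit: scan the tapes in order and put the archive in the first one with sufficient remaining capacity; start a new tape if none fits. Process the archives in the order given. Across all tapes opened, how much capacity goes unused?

tape 1: place 111 GB, 89 GB left
tape 1: place 29 GB, 60 GB left
tape 1: place 47 GB, 13 GB left
tape 2: place 68 GB, 132 GB left
tape 3: place 180 GB, 20 GB left
tape 2: place 117 GB, 15 GB left
tape 4: place 76 GB, 124 GB left
tape 4: place 112 GB, 12 GB left
tape 5: place 104 GB, 96 GB left
tape 6: place 156 GB, 44 GB left
tape 7: place 134 GB, 66 GB left
tape 8: place 169 GB, 31 GB left
8 tapes × 200 GB = 1600 GB; used 1303 GB; unused 297 GB.

297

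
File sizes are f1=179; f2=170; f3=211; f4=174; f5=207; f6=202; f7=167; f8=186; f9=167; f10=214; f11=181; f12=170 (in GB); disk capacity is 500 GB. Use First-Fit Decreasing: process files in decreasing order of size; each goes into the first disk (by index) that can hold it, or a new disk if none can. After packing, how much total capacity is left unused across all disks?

772

Sorted descending: 214, 211, 207, 202, 186, 181, 179, 174, 170, 170, 167, 167.
214 GB → disk 1 (remaining 286 GB)
211 GB → disk 1 (remaining 75 GB)
207 GB → disk 2 (remaining 293 GB)
202 GB → disk 2 (remaining 91 GB)
186 GB → disk 3 (remaining 314 GB)
181 GB → disk 3 (remaining 133 GB)
179 GB → disk 4 (remaining 321 GB)
174 GB → disk 4 (remaining 147 GB)
170 GB → disk 5 (remaining 330 GB)
170 GB → disk 5 (remaining 160 GB)
167 GB → disk 6 (remaining 333 GB)
167 GB → disk 6 (remaining 166 GB)
6 disks × 500 GB = 3000 GB; used 2228 GB; unused 772 GB.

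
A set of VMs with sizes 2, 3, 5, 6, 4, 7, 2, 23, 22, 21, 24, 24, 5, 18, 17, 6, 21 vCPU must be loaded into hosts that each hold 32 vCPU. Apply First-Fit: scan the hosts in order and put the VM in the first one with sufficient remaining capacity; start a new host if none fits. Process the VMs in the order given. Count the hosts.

Put 2 vCPU in host 1; 30 vCPU remain.
Put 3 vCPU in host 1; 27 vCPU remain.
Put 5 vCPU in host 1; 22 vCPU remain.
Put 6 vCPU in host 1; 16 vCPU remain.
Put 4 vCPU in host 1; 12 vCPU remain.
Put 7 vCPU in host 1; 5 vCPU remain.
Put 2 vCPU in host 1; 3 vCPU remain.
Put 23 vCPU in host 2; 9 vCPU remain.
Put 22 vCPU in host 3; 10 vCPU remain.
Put 21 vCPU in host 4; 11 vCPU remain.
Put 24 vCPU in host 5; 8 vCPU remain.
Put 24 vCPU in host 6; 8 vCPU remain.
Put 5 vCPU in host 2; 4 vCPU remain.
Put 18 vCPU in host 7; 14 vCPU remain.
Put 17 vCPU in host 8; 15 vCPU remain.
Put 6 vCPU in host 3; 4 vCPU remain.
Put 21 vCPU in host 9; 11 vCPU remain.
Final hosts: [2,3,5,6,4,7,2] [23,5] [22,6] [21] [24] [24] [18] [17] [21].

9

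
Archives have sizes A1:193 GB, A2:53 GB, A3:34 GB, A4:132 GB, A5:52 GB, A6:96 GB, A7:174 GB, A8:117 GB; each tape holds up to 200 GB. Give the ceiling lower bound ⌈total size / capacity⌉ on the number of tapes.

Total size = 193 + 53 + 34 + 132 + 52 + 96 + 174 + 117 = 851 GB.
⌈851 / 200⌉ = 5.

5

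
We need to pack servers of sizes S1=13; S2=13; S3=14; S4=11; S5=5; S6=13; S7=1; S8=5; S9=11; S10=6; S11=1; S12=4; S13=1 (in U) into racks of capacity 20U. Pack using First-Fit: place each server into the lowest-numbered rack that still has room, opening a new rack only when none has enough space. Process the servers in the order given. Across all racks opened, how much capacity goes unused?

22

S1 (13U) → rack 1 (remaining 7U)
S2 (13U) → rack 2 (remaining 7U)
S3 (14U) → rack 3 (remaining 6U)
S4 (11U) → rack 4 (remaining 9U)
S5 (5U) → rack 1 (remaining 2U)
S6 (13U) → rack 5 (remaining 7U)
S7 (1U) → rack 1 (remaining 1U)
S8 (5U) → rack 2 (remaining 2U)
S9 (11U) → rack 6 (remaining 9U)
S10 (6U) → rack 3 (remaining 0U)
S11 (1U) → rack 1 (remaining 0U)
S12 (4U) → rack 4 (remaining 5U)
S13 (1U) → rack 2 (remaining 1U)
6 racks × 20U = 120U; used 98U; unused 22U.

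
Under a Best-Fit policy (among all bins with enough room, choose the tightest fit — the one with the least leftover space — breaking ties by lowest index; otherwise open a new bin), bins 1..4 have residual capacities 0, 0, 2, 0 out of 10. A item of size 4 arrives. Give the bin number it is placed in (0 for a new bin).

No bin has ≥ 4 free, so a new bin is opened.

0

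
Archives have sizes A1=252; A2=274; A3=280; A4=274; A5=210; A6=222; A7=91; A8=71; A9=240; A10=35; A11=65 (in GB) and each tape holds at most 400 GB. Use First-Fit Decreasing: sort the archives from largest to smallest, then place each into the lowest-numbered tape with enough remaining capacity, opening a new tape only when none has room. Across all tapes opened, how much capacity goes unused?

786

Sorted descending: 280, 274, 274, 252, 240, 222, 210, 91, 71, 65, 35.
Put 280 GB in tape 1; 120 GB remain.
Put 274 GB in tape 2; 126 GB remain.
Put 274 GB in tape 3; 126 GB remain.
Put 252 GB in tape 4; 148 GB remain.
Put 240 GB in tape 5; 160 GB remain.
Put 222 GB in tape 6; 178 GB remain.
Put 210 GB in tape 7; 190 GB remain.
Put 91 GB in tape 1; 29 GB remain.
Put 71 GB in tape 2; 55 GB remain.
Put 65 GB in tape 3; 61 GB remain.
Put 35 GB in tape 2; 20 GB remain.
7 tapes × 400 GB = 2800 GB; used 2014 GB; unused 786 GB.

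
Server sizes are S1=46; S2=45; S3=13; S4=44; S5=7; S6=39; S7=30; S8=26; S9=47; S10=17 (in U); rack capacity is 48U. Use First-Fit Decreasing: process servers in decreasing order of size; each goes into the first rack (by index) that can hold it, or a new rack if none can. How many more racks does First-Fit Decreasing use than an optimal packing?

First-Fit Decreasing: [47] [46] [45] [44] [39,7] [30,17] [26,13] → 7 racks.
Total size 314U; any packing needs at least ⌈314/48⌉ = 7 racks.
So 7 is already optimal.

0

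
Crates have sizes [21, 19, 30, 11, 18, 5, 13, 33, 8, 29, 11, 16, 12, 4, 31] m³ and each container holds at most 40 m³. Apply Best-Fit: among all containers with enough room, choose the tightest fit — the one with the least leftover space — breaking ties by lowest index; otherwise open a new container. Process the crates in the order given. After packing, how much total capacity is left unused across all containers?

59

21 m³ → container 1 (remaining 19 m³)
19 m³ → container 1 (remaining 0 m³)
30 m³ → container 2 (remaining 10 m³)
11 m³ → container 3 (remaining 29 m³)
18 m³ → container 3 (remaining 11 m³)
5 m³ → container 2 (remaining 5 m³)
13 m³ → container 4 (remaining 27 m³)
33 m³ → container 5 (remaining 7 m³)
8 m³ → container 3 (remaining 3 m³)
29 m³ → container 6 (remaining 11 m³)
11 m³ → container 6 (remaining 0 m³)
16 m³ → container 4 (remaining 11 m³)
12 m³ → container 7 (remaining 28 m³)
4 m³ → container 2 (remaining 1 m³)
31 m³ → container 8 (remaining 9 m³)
8 containers × 40 m³ = 320 m³; used 261 m³; unused 59 m³.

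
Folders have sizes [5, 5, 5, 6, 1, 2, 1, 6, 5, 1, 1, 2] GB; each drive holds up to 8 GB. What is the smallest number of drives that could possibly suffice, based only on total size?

Total size = 5 + 5 + 5 + 6 + 1 + 2 + 1 + 6 + 5 + 1 + 1 + 2 = 40 GB.
⌈40 / 8⌉ = 5.

5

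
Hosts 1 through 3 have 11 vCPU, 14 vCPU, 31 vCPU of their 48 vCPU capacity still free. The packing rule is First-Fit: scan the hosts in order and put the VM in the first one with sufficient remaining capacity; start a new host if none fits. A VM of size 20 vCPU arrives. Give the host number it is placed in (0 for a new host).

Hosts with room: host 3 (31 vCPU).
The first with room is host 3.

3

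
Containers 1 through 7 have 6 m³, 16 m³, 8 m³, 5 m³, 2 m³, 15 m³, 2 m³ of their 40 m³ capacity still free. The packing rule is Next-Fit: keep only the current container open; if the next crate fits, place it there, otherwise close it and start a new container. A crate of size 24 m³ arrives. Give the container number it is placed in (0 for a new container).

0

Next-Fit only looks at container 7, which has 2 m³ free.
24 m³ does not fit, so a new container is opened.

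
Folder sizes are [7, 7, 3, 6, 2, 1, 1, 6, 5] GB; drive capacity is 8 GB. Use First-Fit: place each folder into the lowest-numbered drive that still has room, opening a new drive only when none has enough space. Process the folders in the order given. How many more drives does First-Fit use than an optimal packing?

1

First-Fit: [7,1] [7,1] [3,2] [6] [6] [5] → 6 drives.
Total size 38 GB; any packing needs at least ⌈38/8⌉ = 5 drives.
An optimal packing achieves that bound: [7,1] [7,1] [6,2] [6] [5,3] → 5 drives.
Excess: 6 − 5 = 1.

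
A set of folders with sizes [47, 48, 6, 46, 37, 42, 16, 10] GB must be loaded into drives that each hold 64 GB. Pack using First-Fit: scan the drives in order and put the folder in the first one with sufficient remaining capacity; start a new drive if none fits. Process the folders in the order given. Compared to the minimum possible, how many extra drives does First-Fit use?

First-Fit: [47,6,10] [48,16] [46] [37] [42] → 5 drives.
5 folders exceed 32 GB (half the capacity), and no two of those can share a drive, so at least 5 drives are needed.
So 5 is already optimal.

0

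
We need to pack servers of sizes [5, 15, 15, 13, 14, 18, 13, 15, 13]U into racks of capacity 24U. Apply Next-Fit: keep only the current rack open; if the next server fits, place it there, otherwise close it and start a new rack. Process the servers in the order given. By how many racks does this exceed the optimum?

0

Next-Fit: [5,15] [15] [13] [14] [18] [13] [15] [13] → 8 racks.
8 servers exceed 12U (half the capacity), and no two of those can share a rack, so at least 8 racks are needed.
So 8 is already optimal.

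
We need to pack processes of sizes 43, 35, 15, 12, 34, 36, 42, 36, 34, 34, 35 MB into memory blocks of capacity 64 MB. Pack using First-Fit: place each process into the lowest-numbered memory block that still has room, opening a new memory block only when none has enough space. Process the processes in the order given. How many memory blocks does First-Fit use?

Put 43 MB in memory block 1; 21 MB remain.
Put 35 MB in memory block 2; 29 MB remain.
Put 15 MB in memory block 1; 6 MB remain.
Put 12 MB in memory block 2; 17 MB remain.
Put 34 MB in memory block 3; 30 MB remain.
Put 36 MB in memory block 4; 28 MB remain.
Put 42 MB in memory block 5; 22 MB remain.
Put 36 MB in memory block 6; 28 MB remain.
Put 34 MB in memory block 7; 30 MB remain.
Put 34 MB in memory block 8; 30 MB remain.
Put 35 MB in memory block 9; 29 MB remain.
Final memory blocks: [43,15] [35,12] [34] [36] [42] [36] [34] [34] [35].

9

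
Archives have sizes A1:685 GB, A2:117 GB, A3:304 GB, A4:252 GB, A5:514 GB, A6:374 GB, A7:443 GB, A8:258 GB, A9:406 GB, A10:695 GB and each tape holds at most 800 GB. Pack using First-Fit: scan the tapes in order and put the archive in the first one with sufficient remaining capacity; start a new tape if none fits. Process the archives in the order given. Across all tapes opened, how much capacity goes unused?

Put A1 (685 GB) in tape 1; 115 GB remain.
Put A2 (117 GB) in tape 2; 683 GB remain.
Put A3 (304 GB) in tape 2; 379 GB remain.
Put A4 (252 GB) in tape 2; 127 GB remain.
Put A5 (514 GB) in tape 3; 286 GB remain.
Put A6 (374 GB) in tape 4; 426 GB remain.
Put A7 (443 GB) in tape 5; 357 GB remain.
Put A8 (258 GB) in tape 3; 28 GB remain.
Put A9 (406 GB) in tape 4; 20 GB remain.
Put A10 (695 GB) in tape 6; 105 GB remain.
6 tapes × 800 GB = 4800 GB; used 4048 GB; unused 752 GB.

752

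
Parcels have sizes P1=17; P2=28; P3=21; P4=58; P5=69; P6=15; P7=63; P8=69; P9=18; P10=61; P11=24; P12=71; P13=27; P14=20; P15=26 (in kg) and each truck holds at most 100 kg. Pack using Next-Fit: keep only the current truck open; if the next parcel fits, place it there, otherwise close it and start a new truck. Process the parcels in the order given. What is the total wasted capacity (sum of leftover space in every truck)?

213

P1 (17 kg) → truck 1 (remaining 83 kg)
P2 (28 kg) → truck 1 (remaining 55 kg)
P3 (21 kg) → truck 1 (remaining 34 kg)
P4 (58 kg) → truck 2 (remaining 42 kg)
P5 (69 kg) → truck 3 (remaining 31 kg)
P6 (15 kg) → truck 3 (remaining 16 kg)
P7 (63 kg) → truck 4 (remaining 37 kg)
P8 (69 kg) → truck 5 (remaining 31 kg)
P9 (18 kg) → truck 5 (remaining 13 kg)
P10 (61 kg) → truck 6 (remaining 39 kg)
P11 (24 kg) → truck 6 (remaining 15 kg)
P12 (71 kg) → truck 7 (remaining 29 kg)
P13 (27 kg) → truck 7 (remaining 2 kg)
P14 (20 kg) → truck 8 (remaining 80 kg)
P15 (26 kg) → truck 8 (remaining 54 kg)
8 trucks × 100 kg = 800 kg; used 587 kg; unused 213 kg.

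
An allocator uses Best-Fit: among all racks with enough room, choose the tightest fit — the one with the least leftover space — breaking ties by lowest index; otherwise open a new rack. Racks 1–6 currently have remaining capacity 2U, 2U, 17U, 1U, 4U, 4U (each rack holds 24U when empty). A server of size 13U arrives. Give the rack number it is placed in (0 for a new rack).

Racks with room: rack 3 (17U).
Tightest fit is rack 3 with 17U free.

3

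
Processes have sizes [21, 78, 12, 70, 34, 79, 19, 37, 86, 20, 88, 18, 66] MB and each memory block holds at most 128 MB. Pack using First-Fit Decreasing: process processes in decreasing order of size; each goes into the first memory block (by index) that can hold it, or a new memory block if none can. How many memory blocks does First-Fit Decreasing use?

Sorted descending: 88, 86, 79, 78, 70, 66, 37, 34, 21, 20, 19, 18, 12.
Put 88 MB in memory block 1; 40 MB remain.
Put 86 MB in memory block 2; 42 MB remain.
Put 79 MB in memory block 3; 49 MB remain.
Put 78 MB in memory block 4; 50 MB remain.
Put 70 MB in memory block 5; 58 MB remain.
Put 66 MB in memory block 6; 62 MB remain.
Put 37 MB in memory block 1; 3 MB remain.
Put 34 MB in memory block 2; 8 MB remain.
Put 21 MB in memory block 3; 28 MB remain.
Put 20 MB in memory block 3; 8 MB remain.
Put 19 MB in memory block 4; 31 MB remain.
Put 18 MB in memory block 4; 13 MB remain.
Put 12 MB in memory block 4; 1 MB remain.

6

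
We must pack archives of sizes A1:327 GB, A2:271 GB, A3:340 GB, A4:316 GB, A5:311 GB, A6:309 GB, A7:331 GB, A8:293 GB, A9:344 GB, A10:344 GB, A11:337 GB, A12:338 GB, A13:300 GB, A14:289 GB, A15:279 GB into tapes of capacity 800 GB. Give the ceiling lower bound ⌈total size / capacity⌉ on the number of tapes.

6

Total size = 327 + 271 + 340 + 316 + 311 + 309 + 331 + 293 + 344 + 344 + 337 + 338 + 300 + 289 + 279 = 4729 GB.
⌈4729 / 800⌉ = 6.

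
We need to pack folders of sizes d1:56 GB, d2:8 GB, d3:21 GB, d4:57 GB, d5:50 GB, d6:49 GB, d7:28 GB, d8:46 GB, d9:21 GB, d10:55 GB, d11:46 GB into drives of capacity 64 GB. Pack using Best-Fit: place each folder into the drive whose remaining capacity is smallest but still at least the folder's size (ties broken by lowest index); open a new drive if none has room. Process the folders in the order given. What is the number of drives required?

d1 (56 GB) → drive 1 (remaining 8 GB)
d2 (8 GB) → drive 1 (remaining 0 GB)
d3 (21 GB) → drive 2 (remaining 43 GB)
d4 (57 GB) → drive 3 (remaining 7 GB)
d5 (50 GB) → drive 4 (remaining 14 GB)
d6 (49 GB) → drive 5 (remaining 15 GB)
d7 (28 GB) → drive 2 (remaining 15 GB)
d8 (46 GB) → drive 6 (remaining 18 GB)
d9 (21 GB) → drive 7 (remaining 43 GB)
d10 (55 GB) → drive 8 (remaining 9 GB)
d11 (46 GB) → drive 9 (remaining 18 GB)

9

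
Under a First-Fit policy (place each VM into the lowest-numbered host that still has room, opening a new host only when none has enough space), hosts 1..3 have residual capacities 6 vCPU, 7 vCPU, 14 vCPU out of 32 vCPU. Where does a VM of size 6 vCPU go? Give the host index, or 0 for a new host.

1

Hosts with room: host 1 (6 vCPU), host 2 (7 vCPU), host 3 (14 vCPU).
The first with room is host 1.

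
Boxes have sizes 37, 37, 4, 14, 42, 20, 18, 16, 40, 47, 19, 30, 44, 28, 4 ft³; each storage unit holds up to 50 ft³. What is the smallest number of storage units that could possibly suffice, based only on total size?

Total size = 37 + 37 + 4 + 14 + 42 + 20 + 18 + 16 + 40 + 47 + 19 + 30 + 44 + 28 + 4 = 400 ft³.
⌈400 / 50⌉ = 8.

8 storage units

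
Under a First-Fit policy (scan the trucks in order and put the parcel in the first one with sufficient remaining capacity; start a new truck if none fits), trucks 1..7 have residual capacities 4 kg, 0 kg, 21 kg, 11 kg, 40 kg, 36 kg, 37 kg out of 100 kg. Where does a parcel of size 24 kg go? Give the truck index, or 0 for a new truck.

5

Trucks with room: truck 5 (40 kg), truck 6 (36 kg), truck 7 (37 kg).
The first with room is truck 5.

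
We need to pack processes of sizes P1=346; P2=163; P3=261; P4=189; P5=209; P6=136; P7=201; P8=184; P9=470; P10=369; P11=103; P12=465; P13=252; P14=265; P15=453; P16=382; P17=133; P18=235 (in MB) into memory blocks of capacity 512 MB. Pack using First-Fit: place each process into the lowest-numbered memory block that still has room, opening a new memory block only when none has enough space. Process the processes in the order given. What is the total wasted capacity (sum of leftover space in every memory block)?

816

memory block 1: place P1 (346 MB), 166 MB left
memory block 1: place P2 (163 MB), 3 MB left
memory block 2: place P3 (261 MB), 251 MB left
memory block 2: place P4 (189 MB), 62 MB left
memory block 3: place P5 (209 MB), 303 MB left
memory block 3: place P6 (136 MB), 167 MB left
memory block 4: place P7 (201 MB), 311 MB left
memory block 4: place P8 (184 MB), 127 MB left
memory block 5: place P9 (470 MB), 42 MB left
memory block 6: place P10 (369 MB), 143 MB left
memory block 3: place P11 (103 MB), 64 MB left
memory block 7: place P12 (465 MB), 47 MB left
memory block 8: place P13 (252 MB), 260 MB left
memory block 9: place P14 (265 MB), 247 MB left
memory block 10: place P15 (453 MB), 59 MB left
memory block 11: place P16 (382 MB), 130 MB left
memory block 6: place P17 (133 MB), 10 MB left
memory block 8: place P18 (235 MB), 25 MB left
11 memory blocks × 512 MB = 5632 MB; used 4816 MB; unused 816 MB.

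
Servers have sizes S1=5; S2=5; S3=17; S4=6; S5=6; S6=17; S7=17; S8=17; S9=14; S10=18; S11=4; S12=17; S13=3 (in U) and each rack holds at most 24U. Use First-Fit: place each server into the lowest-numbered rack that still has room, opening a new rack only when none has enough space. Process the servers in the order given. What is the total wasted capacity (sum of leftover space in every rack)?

rack 1: place S1 (5U), 19U left
rack 1: place S2 (5U), 14U left
rack 2: place S3 (17U), 7U left
rack 1: place S4 (6U), 8U left
rack 1: place S5 (6U), 2U left
rack 3: place S6 (17U), 7U left
rack 4: place S7 (17U), 7U left
rack 5: place S8 (17U), 7U left
rack 6: place S9 (14U), 10U left
rack 7: place S10 (18U), 6U left
rack 2: place S11 (4U), 3U left
rack 8: place S12 (17U), 7U left
rack 2: place S13 (3U), 0U left
8 racks × 24U = 192U; used 146U; unused 46U.

46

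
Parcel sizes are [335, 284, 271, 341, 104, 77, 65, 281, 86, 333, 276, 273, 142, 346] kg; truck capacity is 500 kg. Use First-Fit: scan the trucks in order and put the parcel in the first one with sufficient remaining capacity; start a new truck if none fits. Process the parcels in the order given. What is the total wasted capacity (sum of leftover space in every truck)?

1286

Put 335 kg in truck 1; 165 kg remain.
Put 284 kg in truck 2; 216 kg remain.
Put 271 kg in truck 3; 229 kg remain.
Put 341 kg in truck 4; 159 kg remain.
Put 104 kg in truck 1; 61 kg remain.
Put 77 kg in truck 2; 139 kg remain.
Put 65 kg in truck 2; 74 kg remain.
Put 281 kg in truck 5; 219 kg remain.
Put 86 kg in truck 3; 143 kg remain.
Put 333 kg in truck 6; 167 kg remain.
Put 276 kg in truck 7; 224 kg remain.
Put 273 kg in truck 8; 227 kg remain.
Put 142 kg in truck 3; 1 kg remain.
Put 346 kg in truck 9; 154 kg remain.
9 trucks × 500 kg = 4500 kg; used 3214 kg; unused 1286 kg.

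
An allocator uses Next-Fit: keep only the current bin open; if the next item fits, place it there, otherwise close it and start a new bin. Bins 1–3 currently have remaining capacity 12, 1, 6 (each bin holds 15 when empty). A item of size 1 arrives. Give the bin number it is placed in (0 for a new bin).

Next-Fit only looks at bin 3, which has 6 free.
1 fits there.

3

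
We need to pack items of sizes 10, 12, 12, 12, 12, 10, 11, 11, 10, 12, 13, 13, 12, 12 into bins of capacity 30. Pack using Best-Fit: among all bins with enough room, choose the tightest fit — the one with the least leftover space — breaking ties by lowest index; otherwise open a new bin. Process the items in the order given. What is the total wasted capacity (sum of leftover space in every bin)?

48

10 → bin 1 (remaining 20)
12 → bin 1 (remaining 8)
12 → bin 2 (remaining 18)
12 → bin 2 (remaining 6)
12 → bin 3 (remaining 18)
10 → bin 3 (remaining 8)
11 → bin 4 (remaining 19)
11 → bin 4 (remaining 8)
10 → bin 5 (remaining 20)
12 → bin 5 (remaining 8)
13 → bin 6 (remaining 17)
13 → bin 6 (remaining 4)
12 → bin 7 (remaining 18)
12 → bin 7 (remaining 6)
7 bins × 30 = 210; used 162; unused 48.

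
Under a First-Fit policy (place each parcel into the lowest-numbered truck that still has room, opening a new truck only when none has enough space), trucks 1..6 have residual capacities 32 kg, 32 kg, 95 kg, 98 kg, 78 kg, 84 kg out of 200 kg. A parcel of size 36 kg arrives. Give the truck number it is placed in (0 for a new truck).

3

Trucks with room: truck 3 (95 kg), truck 4 (98 kg), truck 5 (78 kg), truck 6 (84 kg).
The first with room is truck 3.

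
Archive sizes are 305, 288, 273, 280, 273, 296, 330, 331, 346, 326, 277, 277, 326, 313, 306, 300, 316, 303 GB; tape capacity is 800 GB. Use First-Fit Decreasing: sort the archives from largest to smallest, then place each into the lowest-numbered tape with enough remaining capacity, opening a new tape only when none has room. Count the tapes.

9

Sorted descending: 346, 331, 330, 326, 326, 316, 313, 306, 305, 303, 300, 296, 288, 280, 277, 277, 273, 273.
Put 346 GB in tape 1; 454 GB remain.
Put 331 GB in tape 1; 123 GB remain.
Put 330 GB in tape 2; 470 GB remain.
Put 326 GB in tape 2; 144 GB remain.
Put 326 GB in tape 3; 474 GB remain.
Put 316 GB in tape 3; 158 GB remain.
Put 313 GB in tape 4; 487 GB remain.
Put 306 GB in tape 4; 181 GB remain.
Put 305 GB in tape 5; 495 GB remain.
Put 303 GB in tape 5; 192 GB remain.
Put 300 GB in tape 6; 500 GB remain.
Put 296 GB in tape 6; 204 GB remain.
Put 288 GB in tape 7; 512 GB remain.
Put 280 GB in tape 7; 232 GB remain.
Put 277 GB in tape 8; 523 GB remain.
Put 277 GB in tape 8; 246 GB remain.
Put 273 GB in tape 9; 527 GB remain.
Put 273 GB in tape 9; 254 GB remain.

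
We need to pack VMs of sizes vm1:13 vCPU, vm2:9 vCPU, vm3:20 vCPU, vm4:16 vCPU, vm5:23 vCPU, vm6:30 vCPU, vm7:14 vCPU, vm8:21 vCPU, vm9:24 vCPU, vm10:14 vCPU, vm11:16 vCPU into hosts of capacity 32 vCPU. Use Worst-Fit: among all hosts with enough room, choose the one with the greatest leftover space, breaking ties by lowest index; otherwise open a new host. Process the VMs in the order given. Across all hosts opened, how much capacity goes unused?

vm1 (13 vCPU) → host 1 (remaining 19 vCPU)
vm2 (9 vCPU) → host 1 (remaining 10 vCPU)
vm3 (20 vCPU) → host 2 (remaining 12 vCPU)
vm4 (16 vCPU) → host 3 (remaining 16 vCPU)
vm5 (23 vCPU) → host 4 (remaining 9 vCPU)
vm6 (30 vCPU) → host 5 (remaining 2 vCPU)
vm7 (14 vCPU) → host 3 (remaining 2 vCPU)
vm8 (21 vCPU) → host 6 (remaining 11 vCPU)
vm9 (24 vCPU) → host 7 (remaining 8 vCPU)
vm10 (14 vCPU) → host 8 (remaining 18 vCPU)
vm11 (16 vCPU) → host 8 (remaining 2 vCPU)
8 hosts × 32 vCPU = 256 vCPU; used 200 vCPU; unused 56 vCPU.

56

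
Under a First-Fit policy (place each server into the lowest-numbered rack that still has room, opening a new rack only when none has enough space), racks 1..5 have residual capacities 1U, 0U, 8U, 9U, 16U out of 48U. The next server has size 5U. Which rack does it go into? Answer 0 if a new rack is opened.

Racks with room: rack 3 (8U), rack 4 (9U), rack 5 (16U).
The first with room is rack 3.

3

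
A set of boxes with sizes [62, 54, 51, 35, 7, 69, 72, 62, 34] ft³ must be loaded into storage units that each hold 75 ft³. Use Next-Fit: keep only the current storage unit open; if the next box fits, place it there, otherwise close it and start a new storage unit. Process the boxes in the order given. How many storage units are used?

storage unit 1: place 62 ft³, 13 ft³ left
storage unit 2: place 54 ft³, 21 ft³ left
storage unit 3: place 51 ft³, 24 ft³ left
storage unit 4: place 35 ft³, 40 ft³ left
storage unit 4: place 7 ft³, 33 ft³ left
storage unit 5: place 69 ft³, 6 ft³ left
storage unit 6: place 72 ft³, 3 ft³ left
storage unit 7: place 62 ft³, 13 ft³ left
storage unit 8: place 34 ft³, 41 ft³ left

8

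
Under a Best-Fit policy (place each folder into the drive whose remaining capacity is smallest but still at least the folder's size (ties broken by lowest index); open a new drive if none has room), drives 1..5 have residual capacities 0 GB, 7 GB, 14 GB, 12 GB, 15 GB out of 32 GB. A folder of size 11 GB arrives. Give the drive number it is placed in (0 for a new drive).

Drives with room: drive 3 (14 GB), drive 4 (12 GB), drive 5 (15 GB).
Tightest fit is drive 4 with 12 GB free.

4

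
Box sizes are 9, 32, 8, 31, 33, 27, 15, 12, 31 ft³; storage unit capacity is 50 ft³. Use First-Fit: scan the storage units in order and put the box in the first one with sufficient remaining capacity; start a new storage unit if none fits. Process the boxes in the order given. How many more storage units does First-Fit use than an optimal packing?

First-Fit: [9,32,8] [31,15] [33,12] [27] [31] → 5 storage units.
5 boxes exceed 25 ft³ (half the capacity), and no two of those can share a storage unit, so at least 5 storage units are needed.
So 5 is already optimal.

0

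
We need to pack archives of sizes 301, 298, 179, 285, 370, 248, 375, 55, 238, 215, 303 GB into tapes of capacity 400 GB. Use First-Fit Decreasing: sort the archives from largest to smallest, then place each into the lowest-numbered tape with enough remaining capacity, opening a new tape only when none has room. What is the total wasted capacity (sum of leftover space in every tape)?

733

Sorted descending: 375, 370, 303, 301, 298, 285, 248, 238, 215, 179, 55.
375 GB → tape 1 (remaining 25 GB)
370 GB → tape 2 (remaining 30 GB)
303 GB → tape 3 (remaining 97 GB)
301 GB → tape 4 (remaining 99 GB)
298 GB → tape 5 (remaining 102 GB)
285 GB → tape 6 (remaining 115 GB)
248 GB → tape 7 (remaining 152 GB)
238 GB → tape 8 (remaining 162 GB)
215 GB → tape 9 (remaining 185 GB)
179 GB → tape 9 (remaining 6 GB)
55 GB → tape 3 (remaining 42 GB)
9 tapes × 400 GB = 3600 GB; used 2867 GB; unused 733 GB.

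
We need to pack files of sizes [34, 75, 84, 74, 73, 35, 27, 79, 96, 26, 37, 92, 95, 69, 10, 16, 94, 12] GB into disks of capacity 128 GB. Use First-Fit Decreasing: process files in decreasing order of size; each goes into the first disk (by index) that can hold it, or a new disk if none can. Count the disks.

10

Sorted descending: 96, 95, 94, 92, 84, 79, 75, 74, 73, 69, 37, 35, 34, 27, 26, 16, 12, 10.
Put 96 GB in disk 1; 32 GB remain.
Put 95 GB in disk 2; 33 GB remain.
Put 94 GB in disk 3; 34 GB remain.
Put 92 GB in disk 4; 36 GB remain.
Put 84 GB in disk 5; 44 GB remain.
Put 79 GB in disk 6; 49 GB remain.
Put 75 GB in disk 7; 53 GB remain.
Put 74 GB in disk 8; 54 GB remain.
Put 73 GB in disk 9; 55 GB remain.
Put 69 GB in disk 10; 59 GB remain.
Put 37 GB in disk 5; 7 GB remain.
Put 35 GB in disk 4; 1 GB remain.
Put 34 GB in disk 3; 0 GB remain.
Put 27 GB in disk 1; 5 GB remain.
Put 26 GB in disk 2; 7 GB remain.
Put 16 GB in disk 6; 33 GB remain.
Put 12 GB in disk 6; 21 GB remain.
Put 10 GB in disk 6; 11 GB remain.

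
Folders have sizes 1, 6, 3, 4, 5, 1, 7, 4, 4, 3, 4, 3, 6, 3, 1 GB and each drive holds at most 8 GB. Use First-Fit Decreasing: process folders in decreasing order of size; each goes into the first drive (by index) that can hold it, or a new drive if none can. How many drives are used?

Sorted descending: 7, 6, 6, 5, 4, 4, 4, 4, 3, 3, 3, 3, 1, 1, 1.
7 GB → drive 1 (remaining 1 GB)
6 GB → drive 2 (remaining 2 GB)
6 GB → drive 3 (remaining 2 GB)
5 GB → drive 4 (remaining 3 GB)
4 GB → drive 5 (remaining 4 GB)
4 GB → drive 5 (remaining 0 GB)
4 GB → drive 6 (remaining 4 GB)
4 GB → drive 6 (remaining 0 GB)
3 GB → drive 4 (remaining 0 GB)
3 GB → drive 7 (remaining 5 GB)
3 GB → drive 7 (remaining 2 GB)
3 GB → drive 8 (remaining 5 GB)
1 GB → drive 1 (remaining 0 GB)
1 GB → drive 2 (remaining 1 GB)
1 GB → drive 2 (remaining 0 GB)
Final drives: [7,1] [6,1,1] [6] [5,3] [4,4] [4,4] [3,3] [3].

8 drives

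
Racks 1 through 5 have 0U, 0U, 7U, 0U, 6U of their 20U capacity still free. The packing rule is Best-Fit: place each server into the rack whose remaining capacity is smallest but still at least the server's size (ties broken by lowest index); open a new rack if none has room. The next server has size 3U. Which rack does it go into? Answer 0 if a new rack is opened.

Racks with room: rack 3 (7U), rack 5 (6U).
Tightest fit is rack 5 with 6U free.

5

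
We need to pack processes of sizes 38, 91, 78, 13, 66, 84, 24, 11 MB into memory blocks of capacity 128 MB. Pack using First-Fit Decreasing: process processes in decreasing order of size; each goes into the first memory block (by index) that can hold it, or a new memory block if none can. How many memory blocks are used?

Sorted descending: 91, 84, 78, 66, 38, 24, 13, 11.
91 MB → memory block 1 (remaining 37 MB)
84 MB → memory block 2 (remaining 44 MB)
78 MB → memory block 3 (remaining 50 MB)
66 MB → memory block 4 (remaining 62 MB)
38 MB → memory block 2 (remaining 6 MB)
24 MB → memory block 1 (remaining 13 MB)
13 MB → memory block 1 (remaining 0 MB)
11 MB → memory block 3 (remaining 39 MB)
Final memory blocks: [91,24,13] [84,38] [78,11] [66].

4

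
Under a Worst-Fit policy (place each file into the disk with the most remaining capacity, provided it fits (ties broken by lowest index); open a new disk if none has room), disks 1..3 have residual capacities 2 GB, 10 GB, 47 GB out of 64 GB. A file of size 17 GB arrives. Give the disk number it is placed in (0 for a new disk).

3

Disks with room: disk 3 (47 GB).
Most room is disk 3 with 47 GB free.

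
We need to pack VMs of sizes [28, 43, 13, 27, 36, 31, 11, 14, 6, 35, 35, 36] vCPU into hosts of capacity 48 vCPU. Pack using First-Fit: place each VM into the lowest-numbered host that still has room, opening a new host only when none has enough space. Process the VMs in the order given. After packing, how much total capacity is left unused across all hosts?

Put 28 vCPU in host 1; 20 vCPU remain.
Put 43 vCPU in host 2; 5 vCPU remain.
Put 13 vCPU in host 1; 7 vCPU remain.
Put 27 vCPU in host 3; 21 vCPU remain.
Put 36 vCPU in host 4; 12 vCPU remain.
Put 31 vCPU in host 5; 17 vCPU remain.
Put 11 vCPU in host 3; 10 vCPU remain.
Put 14 vCPU in host 5; 3 vCPU remain.
Put 6 vCPU in host 1; 1 vCPU remain.
Put 35 vCPU in host 6; 13 vCPU remain.
Put 35 vCPU in host 7; 13 vCPU remain.
Put 36 vCPU in host 8; 12 vCPU remain.
8 hosts × 48 vCPU = 384 vCPU; used 315 vCPU; unused 69 vCPU.

69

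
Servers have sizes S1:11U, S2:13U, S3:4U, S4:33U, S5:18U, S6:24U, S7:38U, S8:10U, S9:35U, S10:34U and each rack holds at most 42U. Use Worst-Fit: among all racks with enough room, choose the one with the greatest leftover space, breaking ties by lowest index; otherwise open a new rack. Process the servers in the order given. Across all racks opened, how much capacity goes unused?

32

S1 (11U) → rack 1 (remaining 31U)
S2 (13U) → rack 1 (remaining 18U)
S3 (4U) → rack 1 (remaining 14U)
S4 (33U) → rack 2 (remaining 9U)
S5 (18U) → rack 3 (remaining 24U)
S6 (24U) → rack 3 (remaining 0U)
S7 (38U) → rack 4 (remaining 4U)
S8 (10U) → rack 1 (remaining 4U)
S9 (35U) → rack 5 (remaining 7U)
S10 (34U) → rack 6 (remaining 8U)
6 racks × 42U = 252U; used 220U; unused 32U.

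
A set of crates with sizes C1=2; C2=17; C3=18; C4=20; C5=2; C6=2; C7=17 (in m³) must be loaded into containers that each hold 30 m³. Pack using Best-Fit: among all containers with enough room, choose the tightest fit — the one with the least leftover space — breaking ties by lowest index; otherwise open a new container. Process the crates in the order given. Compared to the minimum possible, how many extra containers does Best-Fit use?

Best-Fit: [2,17] [18] [20,2,2] [17] → 4 containers.
4 crates exceed 15 m³ (half the capacity), and no two of those can share a container, so at least 4 containers are needed.
So 4 is already optimal.

0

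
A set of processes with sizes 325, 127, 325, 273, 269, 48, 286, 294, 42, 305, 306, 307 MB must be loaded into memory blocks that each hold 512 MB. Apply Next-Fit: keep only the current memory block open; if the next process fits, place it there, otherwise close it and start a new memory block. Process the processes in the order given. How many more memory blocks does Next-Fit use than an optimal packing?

0

Next-Fit: [325,127] [325] [273] [269,48] [286] [294,42] [305] [306] [307] → 9 memory blocks.
9 processes exceed 256 MB (half the capacity), and no two of those can share a memory block, so at least 9 memory blocks are needed.
So 9 is already optimal.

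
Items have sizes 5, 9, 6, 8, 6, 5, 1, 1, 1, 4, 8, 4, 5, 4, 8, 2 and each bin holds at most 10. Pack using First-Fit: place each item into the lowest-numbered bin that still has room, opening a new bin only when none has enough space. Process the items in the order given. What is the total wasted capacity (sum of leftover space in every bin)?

13

Put 5 in bin 1; 5 remain.
Put 9 in bin 2; 1 remain.
Put 6 in bin 3; 4 remain.
Put 8 in bin 4; 2 remain.
Put 6 in bin 5; 4 remain.
Put 5 in bin 1; 0 remain.
Put 1 in bin 2; 0 remain.
Put 1 in bin 3; 3 remain.
Put 1 in bin 3; 2 remain.
Put 4 in bin 5; 0 remain.
Put 8 in bin 6; 2 remain.
Put 4 in bin 7; 6 remain.
Put 5 in bin 7; 1 remain.
Put 4 in bin 8; 6 remain.
Put 8 in bin 9; 2 remain.
Put 2 in bin 3; 0 remain.
9 bins × 10 = 90; used 77; unused 13.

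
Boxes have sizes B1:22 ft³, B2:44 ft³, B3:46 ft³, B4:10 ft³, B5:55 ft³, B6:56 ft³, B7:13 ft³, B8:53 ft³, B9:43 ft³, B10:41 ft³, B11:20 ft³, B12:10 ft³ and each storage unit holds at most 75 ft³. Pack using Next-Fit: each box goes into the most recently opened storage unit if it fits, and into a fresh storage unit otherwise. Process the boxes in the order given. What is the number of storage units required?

storage unit 1: place B1 (22 ft³), 53 ft³ left
storage unit 1: place B2 (44 ft³), 9 ft³ left
storage unit 2: place B3 (46 ft³), 29 ft³ left
storage unit 2: place B4 (10 ft³), 19 ft³ left
storage unit 3: place B5 (55 ft³), 20 ft³ left
storage unit 4: place B6 (56 ft³), 19 ft³ left
storage unit 4: place B7 (13 ft³), 6 ft³ left
storage unit 5: place B8 (53 ft³), 22 ft³ left
storage unit 6: place B9 (43 ft³), 32 ft³ left
storage unit 7: place B10 (41 ft³), 34 ft³ left
storage unit 7: place B11 (20 ft³), 14 ft³ left
storage unit 7: place B12 (10 ft³), 4 ft³ left

7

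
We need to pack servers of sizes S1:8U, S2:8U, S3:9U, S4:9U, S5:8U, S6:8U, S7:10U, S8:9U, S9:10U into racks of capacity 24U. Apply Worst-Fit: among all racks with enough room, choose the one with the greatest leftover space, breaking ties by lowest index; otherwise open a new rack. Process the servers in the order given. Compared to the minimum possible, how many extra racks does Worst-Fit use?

0

Worst-Fit: [8,8,8] [9,9] [8,10] [9,10] → 4 racks.
Total size 79U; any packing needs at least ⌈79/24⌉ = 4 racks.
So 4 is already optimal.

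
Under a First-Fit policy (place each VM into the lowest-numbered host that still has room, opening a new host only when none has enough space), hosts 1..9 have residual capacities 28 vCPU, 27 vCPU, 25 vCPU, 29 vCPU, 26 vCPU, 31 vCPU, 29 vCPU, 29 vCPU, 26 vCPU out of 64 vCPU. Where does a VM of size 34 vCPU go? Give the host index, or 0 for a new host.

No host has ≥ 34 vCPU free, so a new host is opened.

0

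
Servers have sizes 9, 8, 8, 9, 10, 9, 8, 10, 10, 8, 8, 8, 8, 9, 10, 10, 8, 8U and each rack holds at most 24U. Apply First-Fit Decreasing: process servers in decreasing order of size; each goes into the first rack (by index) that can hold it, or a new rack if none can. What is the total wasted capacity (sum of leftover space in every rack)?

34

Sorted descending: 10, 10, 10, 10, 10, 9, 9, 9, 9, 8, 8, 8, 8, 8, 8, 8, 8, 8.
Put 10U in rack 1; 14U remain.
Put 10U in rack 1; 4U remain.
Put 10U in rack 2; 14U remain.
Put 10U in rack 2; 4U remain.
Put 10U in rack 3; 14U remain.
Put 9U in rack 3; 5U remain.
Put 9U in rack 4; 15U remain.
Put 9U in rack 4; 6U remain.
Put 9U in rack 5; 15U remain.
Put 8U in rack 5; 7U remain.
Put 8U in rack 6; 16U remain.
Put 8U in rack 6; 8U remain.
Put 8U in rack 6; 0U remain.
Put 8U in rack 7; 16U remain.
Put 8U in rack 7; 8U remain.
Put 8U in rack 7; 0U remain.
Put 8U in rack 8; 16U remain.
Put 8U in rack 8; 8U remain.
8 racks × 24U = 192U; used 158U; unused 34U.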